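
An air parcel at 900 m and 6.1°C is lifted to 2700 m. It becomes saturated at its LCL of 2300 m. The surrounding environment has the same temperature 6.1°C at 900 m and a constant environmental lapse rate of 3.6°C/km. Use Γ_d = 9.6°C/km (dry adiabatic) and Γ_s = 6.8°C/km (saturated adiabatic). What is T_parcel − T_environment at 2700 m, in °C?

-9.68°C (parcel cooler than environment)

Parcel:
  900 → 2300 m (dry, 9.6°C/km): ΔT = -9.6 × 1.4 = -13.44°C → T = -7.34°C
  2300 → 2700 m (saturated, 6.8°C/km): ΔT = -6.8 × 0.4 = -2.72°C → T = -10.06°C
Environment:
  900 → 2700 m (environment, 3.6°C/km): ΔT = -3.6 × 1.8 = -6.48°C → T = -0.38°C
T_parcel − T_env = -10.06 − (-0.38) = -9.68°C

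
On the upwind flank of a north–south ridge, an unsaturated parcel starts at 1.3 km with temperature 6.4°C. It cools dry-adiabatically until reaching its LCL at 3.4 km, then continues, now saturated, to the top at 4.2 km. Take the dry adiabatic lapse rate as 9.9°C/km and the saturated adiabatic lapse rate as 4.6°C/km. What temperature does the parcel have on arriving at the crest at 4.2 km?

-18.07°C

Dry to 3400 m: -9.9 × 2.1 km = -20.79°C, so T = -14.39°C.
Saturated to 4200 m: -4.6 × 0.8 km = -3.68°C, so T = -18.07°C.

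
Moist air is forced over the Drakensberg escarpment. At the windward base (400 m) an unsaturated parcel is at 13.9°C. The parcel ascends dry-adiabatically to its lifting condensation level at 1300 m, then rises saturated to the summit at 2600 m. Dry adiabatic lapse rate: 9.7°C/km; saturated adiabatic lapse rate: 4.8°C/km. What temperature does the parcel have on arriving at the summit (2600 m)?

-1.07°C

Dry to 1300 m: -9.7 × 0.9 km = -8.73°C, so T = 5.17°C.
Saturated to 2600 m: -4.8 × 1.3 km = -6.24°C, so T = -1.07°C.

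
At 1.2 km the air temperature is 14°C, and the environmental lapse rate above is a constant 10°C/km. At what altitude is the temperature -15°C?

4.1 km

Height above start = (14 − (-15)) / 10 = 2.9 km
Altitude = 1200 m + 2900 m = 4100 m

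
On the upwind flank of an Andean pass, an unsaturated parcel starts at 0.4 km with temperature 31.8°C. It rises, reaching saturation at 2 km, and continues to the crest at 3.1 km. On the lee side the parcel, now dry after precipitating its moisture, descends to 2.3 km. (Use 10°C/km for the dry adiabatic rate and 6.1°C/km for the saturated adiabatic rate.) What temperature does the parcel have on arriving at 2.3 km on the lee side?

400–2000 m, dry: Δz = 1.6 km ⇒ ΔT = -16°C; T = 15.8°C
2000–3100 m, saturated: Δz = 1.1 km ⇒ ΔT = -6.71°C; T = 9.09°C
3100–2300 m, dry descent: Δz = 0.8 km ⇒ ΔT = +8°C; T = 17.09°C

17.09°C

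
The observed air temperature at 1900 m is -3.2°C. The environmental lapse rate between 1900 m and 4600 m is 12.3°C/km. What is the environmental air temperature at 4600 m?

-36.41°C

1900–4600 m, environmental: Δz = 2.7 km ⇒ ΔT = -33.21°C; T = -36.41°C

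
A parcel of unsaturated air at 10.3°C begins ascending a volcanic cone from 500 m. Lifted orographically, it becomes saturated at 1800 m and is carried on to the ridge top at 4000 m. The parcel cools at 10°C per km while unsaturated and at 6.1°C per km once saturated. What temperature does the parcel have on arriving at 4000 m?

500 → 1800 m (dry, 10°C/km): ΔT = -10 × 1.3 = -13°C → T = -2.7°C
1800 → 4000 m (saturated, 6.1°C/km): ΔT = -6.1 × 2.2 = -13.42°C → T = -16.12°C

-16.12°C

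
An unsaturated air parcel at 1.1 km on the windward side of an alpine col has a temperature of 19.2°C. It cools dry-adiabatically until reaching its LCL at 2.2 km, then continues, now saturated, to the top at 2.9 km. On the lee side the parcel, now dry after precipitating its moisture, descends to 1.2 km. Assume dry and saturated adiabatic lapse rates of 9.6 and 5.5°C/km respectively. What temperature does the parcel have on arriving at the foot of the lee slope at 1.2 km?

21.11°C

From 1100 m to 2200 m (dry): cools by 9.6 × 1.1 = 10.56°C, giving 8.64°C.
From 2200 m to 2900 m (saturated): cools by 5.5 × 0.7 = 3.85°C, giving 4.79°C.
From 2900 m to 1200 m (dry descent): warms by 9.6 × 1.7 = 16.32°C, giving 21.11°C.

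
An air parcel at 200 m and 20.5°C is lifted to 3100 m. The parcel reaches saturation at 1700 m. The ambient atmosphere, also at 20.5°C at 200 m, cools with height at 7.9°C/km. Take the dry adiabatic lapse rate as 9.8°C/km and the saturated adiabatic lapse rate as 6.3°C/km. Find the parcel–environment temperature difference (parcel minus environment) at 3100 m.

Parcel:
  From 200 m to 1700 m (dry): cools by 9.8 × 1.5 = 14.7°C, giving 5.8°C.
  From 1700 m to 3100 m (saturated): cools by 6.3 × 1.4 = 8.82°C, giving -3.02°C.
Environment:
  From 200 m to 3100 m (environment): cools by 7.9 × 2.9 = 22.91°C, giving -2.41°C.
T_parcel − T_env = -3.02 − (-2.41) = -0.61°C

-0.61°C (parcel cooler than environment)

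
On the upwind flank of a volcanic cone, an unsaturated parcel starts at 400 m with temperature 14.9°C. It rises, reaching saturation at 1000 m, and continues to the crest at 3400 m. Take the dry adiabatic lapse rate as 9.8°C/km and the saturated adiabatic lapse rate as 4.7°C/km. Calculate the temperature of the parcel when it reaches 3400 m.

-2.26°C

Dry to 1000 m: -9.8 × 0.6 km = -5.88°C, so T = 9.02°C.
Saturated to 3400 m: -4.7 × 2.4 km = -11.28°C, so T = -2.26°C.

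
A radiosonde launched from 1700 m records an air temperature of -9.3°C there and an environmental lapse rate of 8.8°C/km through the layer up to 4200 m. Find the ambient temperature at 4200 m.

-31.3°C

Environmental to 4200 m: -8.8 × 2.5 km = -22°C, so T = -31.3°C.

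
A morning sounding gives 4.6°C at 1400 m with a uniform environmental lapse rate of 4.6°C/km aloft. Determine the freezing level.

Height above start = (4.6 − 0) / 4.6 = 1 km
Altitude = 1400 m + 1000 m = 2400 m

2400 m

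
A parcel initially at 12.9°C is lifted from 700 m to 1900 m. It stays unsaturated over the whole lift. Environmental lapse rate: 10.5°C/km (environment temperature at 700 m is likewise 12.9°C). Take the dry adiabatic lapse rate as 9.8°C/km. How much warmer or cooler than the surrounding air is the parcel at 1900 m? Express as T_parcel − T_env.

+0.84°C (parcel warmer than environment)

Parcel:
  700 → 1900 m (dry, 9.8°C/km): ΔT = -9.8 × 1.2 = -11.76°C → T = 1.14°C
Environment:
  700 → 1900 m (environment, 10.5°C/km): ΔT = -10.5 × 1.2 = -12.6°C → T = 0.3°C
T_parcel − T_env = 1.14 − 0.3 = +0.84°C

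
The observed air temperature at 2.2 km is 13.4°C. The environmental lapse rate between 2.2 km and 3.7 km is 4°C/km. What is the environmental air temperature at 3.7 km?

7.4°C

Environmental to 3700 m: -4 × 1.5 km = -6°C, so T = 7.4°C.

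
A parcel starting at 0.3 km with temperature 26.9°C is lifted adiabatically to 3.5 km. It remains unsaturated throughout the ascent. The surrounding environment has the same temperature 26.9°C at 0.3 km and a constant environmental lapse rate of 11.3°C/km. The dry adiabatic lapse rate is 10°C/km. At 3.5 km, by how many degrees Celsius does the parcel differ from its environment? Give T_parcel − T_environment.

+4.16°C (parcel warmer than environment)

Parcel:
  Dry to 3500 m: -10 × 3.2 km = -32°C, so T = -5.1°C.
Environment:
  Environment to 3500 m: -11.3 × 3.2 km = -36.16°C, so T = -9.26°C.
T_parcel − T_env = -5.1 − (-9.26) = +4.16°C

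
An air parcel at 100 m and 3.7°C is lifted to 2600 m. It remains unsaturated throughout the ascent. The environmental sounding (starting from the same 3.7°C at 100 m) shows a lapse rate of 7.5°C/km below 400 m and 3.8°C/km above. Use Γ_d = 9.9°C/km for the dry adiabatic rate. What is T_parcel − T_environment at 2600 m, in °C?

Parcel:
  100–2600 m, dry: Δz = 2.5 km ⇒ ΔT = -24.75°C; T = -21.05°C
Environment:
  100–400 m, environment, lower layer: Δz = 0.3 km ⇒ ΔT = -2.25°C; T = 1.45°C
  400–2600 m, environment, upper layer: Δz = 2.2 km ⇒ ΔT = -8.36°C; T = -6.91°C
T_parcel − T_env = -21.05 − (-6.91) = -14.14°C

-14.14°C (parcel cooler than environment)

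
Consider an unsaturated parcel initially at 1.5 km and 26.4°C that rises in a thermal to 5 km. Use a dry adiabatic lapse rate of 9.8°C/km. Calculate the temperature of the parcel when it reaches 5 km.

-7.9°C

1500–5000 m, dry adiabatic: Δz = 3.5 km ⇒ ΔT = -34.3°C; T = -7.9°C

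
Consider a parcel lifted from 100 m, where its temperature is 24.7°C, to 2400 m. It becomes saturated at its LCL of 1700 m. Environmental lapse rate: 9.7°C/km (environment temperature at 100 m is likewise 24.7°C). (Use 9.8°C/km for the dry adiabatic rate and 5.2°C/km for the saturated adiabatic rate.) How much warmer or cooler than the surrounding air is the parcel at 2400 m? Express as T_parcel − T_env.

Parcel:
  From 100 m to 1700 m (dry): cools by 9.8 × 1.6 = 15.68°C, giving 9.02°C.
  From 1700 m to 2400 m (saturated): cools by 5.2 × 0.7 = 3.64°C, giving 5.38°C.
Environment:
  From 100 m to 2400 m (environment): cools by 9.7 × 2.3 = 22.31°C, giving 2.39°C.
T_parcel − T_env = 5.38 − 2.39 = +2.99°C

+2.99°C (parcel warmer than environment)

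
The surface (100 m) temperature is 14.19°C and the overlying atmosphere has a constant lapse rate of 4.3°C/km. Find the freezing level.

Height above start = (14.19 − 0) / 4.3 = 3.3 km
Altitude = 100 m + 3300 m = 3400 m

3400 m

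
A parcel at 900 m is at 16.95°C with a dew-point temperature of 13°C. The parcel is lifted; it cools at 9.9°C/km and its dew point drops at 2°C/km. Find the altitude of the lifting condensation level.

1400 m

T and T_d converge at 9.9 − 2 = 7.9°C per km
Height above start = (16.95 − 13) / 7.9 = 0.5 km
LCL altitude = 900 m + 500 m = 1400 m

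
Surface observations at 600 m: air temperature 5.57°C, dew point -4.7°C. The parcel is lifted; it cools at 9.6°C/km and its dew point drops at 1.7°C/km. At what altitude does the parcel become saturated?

T and T_d converge at 9.6 − 1.7 = 7.9°C per km
Height above start = (5.57 − (-4.7)) / 7.9 = 1.3 km
LCL altitude = 600 m + 1300 m = 1900 m

1900 m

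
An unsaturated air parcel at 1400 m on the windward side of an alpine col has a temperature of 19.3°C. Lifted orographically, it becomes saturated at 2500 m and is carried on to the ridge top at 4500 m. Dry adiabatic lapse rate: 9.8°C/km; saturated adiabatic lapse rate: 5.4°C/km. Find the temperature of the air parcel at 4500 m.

-2.28°C

Dry to 2500 m: -9.8 × 1.1 km = -10.78°C, so T = 8.52°C.
Saturated to 4500 m: -5.4 × 2 km = -10.8°C, so T = -2.28°C.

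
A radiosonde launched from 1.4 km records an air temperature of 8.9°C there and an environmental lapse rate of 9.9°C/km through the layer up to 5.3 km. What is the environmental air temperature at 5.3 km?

From 1400 m to 5300 m (environmental): cools by 9.9 × 3.9 = 38.61°C, giving -29.71°C.

-29.71°C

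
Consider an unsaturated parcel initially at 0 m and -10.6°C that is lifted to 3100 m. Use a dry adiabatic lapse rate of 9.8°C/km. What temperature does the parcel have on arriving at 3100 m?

-40.98°C

0 → 3100 m (dry adiabatic, 9.8°C/km): ΔT = -9.8 × 3.1 = -30.38°C → T = -40.98°C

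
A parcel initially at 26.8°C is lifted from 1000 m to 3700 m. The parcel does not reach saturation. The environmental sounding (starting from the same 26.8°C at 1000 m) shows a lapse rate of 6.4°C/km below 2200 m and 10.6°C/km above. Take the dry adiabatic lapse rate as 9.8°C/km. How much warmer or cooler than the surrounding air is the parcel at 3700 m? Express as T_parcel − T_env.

-2.88°C (parcel cooler than environment)

Parcel:
  Dry to 3700 m: -9.8 × 2.7 km = -26.46°C, so T = 0.34°C.
Environment:
  Environment, lower layer to 2200 m: -6.4 × 1.2 km = -7.68°C, so T = 19.12°C.
  Environment, upper layer to 3700 m: -10.6 × 1.5 km = -15.9°C, so T = 3.22°C.
T_parcel − T_env = 0.34 − 3.22 = -2.88°C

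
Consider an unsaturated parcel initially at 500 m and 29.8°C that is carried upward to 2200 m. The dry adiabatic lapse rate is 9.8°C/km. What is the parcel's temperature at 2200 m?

13.14°C

Dry adiabatic to 2200 m: -9.8 × 1.7 km = -16.66°C, so T = 13.14°C.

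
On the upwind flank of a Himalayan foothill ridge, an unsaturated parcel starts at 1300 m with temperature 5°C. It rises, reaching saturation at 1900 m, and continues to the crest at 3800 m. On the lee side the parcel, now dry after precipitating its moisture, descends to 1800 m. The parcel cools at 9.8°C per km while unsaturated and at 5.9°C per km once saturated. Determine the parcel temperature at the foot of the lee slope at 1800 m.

1300–1900 m, dry: Δz = 0.6 km ⇒ ΔT = -5.88°C; T = -0.88°C
1900–3800 m, saturated: Δz = 1.9 km ⇒ ΔT = -11.21°C; T = -12.09°C
3800–1800 m, dry descent: Δz = 2 km ⇒ ΔT = +19.6°C; T = 7.51°C

7.51°C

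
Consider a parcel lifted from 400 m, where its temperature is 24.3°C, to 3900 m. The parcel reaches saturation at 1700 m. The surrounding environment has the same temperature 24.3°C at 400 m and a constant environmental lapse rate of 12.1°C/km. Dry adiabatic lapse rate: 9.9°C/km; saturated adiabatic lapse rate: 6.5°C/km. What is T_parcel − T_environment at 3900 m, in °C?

+15.18°C (parcel warmer than environment)

Parcel:
  400 → 1700 m (dry, 9.9°C/km): ΔT = -9.9 × 1.3 = -12.87°C → T = 11.43°C
  1700 → 3900 m (saturated, 6.5°C/km): ΔT = -6.5 × 2.2 = -14.3°C → T = -2.87°C
Environment:
  400 → 3900 m (environment, 12.1°C/km): ΔT = -12.1 × 3.5 = -42.35°C → T = -18.05°C
T_parcel − T_env = -2.87 − (-18.05) = +15.18°C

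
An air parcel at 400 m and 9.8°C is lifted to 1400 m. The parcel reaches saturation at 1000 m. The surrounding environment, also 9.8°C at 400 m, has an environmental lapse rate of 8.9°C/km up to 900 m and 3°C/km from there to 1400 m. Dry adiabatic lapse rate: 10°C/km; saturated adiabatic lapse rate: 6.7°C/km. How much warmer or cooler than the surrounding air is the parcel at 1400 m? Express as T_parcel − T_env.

Parcel:
  400–1000 m, dry: Δz = 0.6 km ⇒ ΔT = -6°C; T = 3.8°C
  1000–1400 m, saturated: Δz = 0.4 km ⇒ ΔT = -2.68°C; T = 1.12°C
Environment:
  400–900 m, environment, lower layer: Δz = 0.5 km ⇒ ΔT = -4.45°C; T = 5.35°C
  900–1400 m, environment, upper layer: Δz = 0.5 km ⇒ ΔT = -1.5°C; T = 3.85°C
T_parcel − T_env = 1.12 − 3.85 = -2.73°C

-2.73°C (parcel cooler than environment)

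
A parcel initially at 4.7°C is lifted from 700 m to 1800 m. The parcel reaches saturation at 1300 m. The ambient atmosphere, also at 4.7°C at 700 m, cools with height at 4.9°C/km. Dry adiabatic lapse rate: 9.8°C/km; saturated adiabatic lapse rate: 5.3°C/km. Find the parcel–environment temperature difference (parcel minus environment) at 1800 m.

Parcel:
  From 700 m to 1300 m (dry): cools by 9.8 × 0.6 = 5.88°C, giving -1.18°C.
  From 1300 m to 1800 m (saturated): cools by 5.3 × 0.5 = 2.65°C, giving -3.83°C.
Environment:
  From 700 m to 1800 m (environment): cools by 4.9 × 1.1 = 5.39°C, giving -0.69°C.
T_parcel − T_env = -3.83 − (-0.69) = -3.14°C

-3.14°C (parcel cooler than environment)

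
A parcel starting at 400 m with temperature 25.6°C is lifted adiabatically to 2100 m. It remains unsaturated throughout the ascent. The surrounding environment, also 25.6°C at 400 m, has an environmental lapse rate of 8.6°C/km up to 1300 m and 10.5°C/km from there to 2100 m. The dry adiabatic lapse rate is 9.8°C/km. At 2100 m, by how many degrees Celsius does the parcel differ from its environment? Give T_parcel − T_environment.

Parcel:
  400–2100 m, dry: Δz = 1.7 km ⇒ ΔT = -16.66°C; T = 8.94°C
Environment:
  400–1300 m, environment, lower layer: Δz = 0.9 km ⇒ ΔT = -7.74°C; T = 17.86°C
  1300–2100 m, environment, upper layer: Δz = 0.8 km ⇒ ΔT = -8.4°C; T = 9.46°C
T_parcel − T_env = 8.94 − 9.46 = -0.52°C

-0.52°C (parcel cooler than environment)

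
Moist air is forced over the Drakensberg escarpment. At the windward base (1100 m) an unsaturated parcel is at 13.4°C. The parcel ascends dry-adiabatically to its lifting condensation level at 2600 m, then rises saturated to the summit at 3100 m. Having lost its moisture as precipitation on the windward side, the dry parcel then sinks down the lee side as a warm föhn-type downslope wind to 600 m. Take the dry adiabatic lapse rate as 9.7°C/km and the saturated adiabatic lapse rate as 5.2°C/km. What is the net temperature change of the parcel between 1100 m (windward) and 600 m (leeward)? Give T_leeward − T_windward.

1100 → 2600 m (dry, 9.7°C/km): ΔT = -9.7 × 1.5 = -14.55°C → T = -1.15°C
2600 → 3100 m (saturated, 5.2°C/km): ΔT = -5.2 × 0.5 = -2.6°C → T = -3.75°C
3100 → 600 m (dry descent, 9.7°C/km): ΔT = +9.7 × 2.5 = +24.25°C → T = 20.5°C
Net change vs windward start: 20.5 − 13.4 = +7.1°C

+7.1°C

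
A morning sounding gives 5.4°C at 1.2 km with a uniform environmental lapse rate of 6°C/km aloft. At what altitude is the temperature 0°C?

2.1 km

Height above start = (5.4 − 0) / 6 = 0.9 km
Altitude = 1200 m + 900 m = 2100 m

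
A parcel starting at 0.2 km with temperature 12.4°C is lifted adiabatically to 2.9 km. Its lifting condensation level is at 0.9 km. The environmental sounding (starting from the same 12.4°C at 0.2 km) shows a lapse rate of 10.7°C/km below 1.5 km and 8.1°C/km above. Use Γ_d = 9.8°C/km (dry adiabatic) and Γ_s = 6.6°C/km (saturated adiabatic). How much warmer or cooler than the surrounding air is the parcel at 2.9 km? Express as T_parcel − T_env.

+5.19°C (parcel warmer than environment)

Parcel:
  200–900 m, dry: Δz = 0.7 km ⇒ ΔT = -6.86°C; T = 5.54°C
  900–2900 m, saturated: Δz = 2 km ⇒ ΔT = -13.2°C; T = -7.66°C
Environment:
  200–1500 m, environment, lower layer: Δz = 1.3 km ⇒ ΔT = -13.91°C; T = -1.51°C
  1500–2900 m, environment, upper layer: Δz = 1.4 km ⇒ ΔT = -11.34°C; T = -12.85°C
T_parcel − T_env = -7.66 − (-12.85) = +5.19°C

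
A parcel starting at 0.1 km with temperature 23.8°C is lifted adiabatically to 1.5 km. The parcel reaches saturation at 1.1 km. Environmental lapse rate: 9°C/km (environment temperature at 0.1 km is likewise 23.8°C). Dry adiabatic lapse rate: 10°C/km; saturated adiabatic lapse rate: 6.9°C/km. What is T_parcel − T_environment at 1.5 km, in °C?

-0.16°C (parcel cooler than environment)

Parcel:
  Dry to 1100 m: -10 × 1 km = -10°C, so T = 13.8°C.
  Saturated to 1500 m: -6.9 × 0.4 km = -2.76°C, so T = 11.04°C.
Environment:
  Environment to 1500 m: -9 × 1.4 km = -12.6°C, so T = 11.2°C.
T_parcel − T_env = 11.04 − 11.2 = -0.16°C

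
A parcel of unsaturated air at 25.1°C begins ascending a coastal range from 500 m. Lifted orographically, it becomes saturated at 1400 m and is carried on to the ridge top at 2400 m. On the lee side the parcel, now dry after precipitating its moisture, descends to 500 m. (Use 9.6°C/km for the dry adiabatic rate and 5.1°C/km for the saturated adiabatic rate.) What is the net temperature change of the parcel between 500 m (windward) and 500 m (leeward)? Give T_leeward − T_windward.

+4.5°C

From 500 m to 1400 m (dry): cools by 9.6 × 0.9 = 8.64°C, giving 16.46°C.
From 1400 m to 2400 m (saturated): cools by 5.1 × 1 = 5.1°C, giving 11.36°C.
From 2400 m to 500 m (dry descent): warms by 9.6 × 1.9 = 18.24°C, giving 29.6°C.
Net change vs windward start: 29.6 − 25.1 = +4.5°C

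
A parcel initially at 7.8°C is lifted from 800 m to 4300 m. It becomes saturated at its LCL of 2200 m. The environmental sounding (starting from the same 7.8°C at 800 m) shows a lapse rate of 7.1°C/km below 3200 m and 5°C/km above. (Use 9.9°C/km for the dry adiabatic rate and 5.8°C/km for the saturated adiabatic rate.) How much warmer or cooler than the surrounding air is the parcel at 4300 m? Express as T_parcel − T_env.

-3.5°C (parcel cooler than environment)

Parcel:
  From 800 m to 2200 m (dry): cools by 9.9 × 1.4 = 13.86°C, giving -6.06°C.
  From 2200 m to 4300 m (saturated): cools by 5.8 × 2.1 = 12.18°C, giving -18.24°C.
Environment:
  From 800 m to 3200 m (environment, lower layer): cools by 7.1 × 2.4 = 17.04°C, giving -9.24°C.
  From 3200 m to 4300 m (environment, upper layer): cools by 5 × 1.1 = 5.5°C, giving -14.74°C.
T_parcel − T_env = -18.24 − (-14.74) = -3.5°C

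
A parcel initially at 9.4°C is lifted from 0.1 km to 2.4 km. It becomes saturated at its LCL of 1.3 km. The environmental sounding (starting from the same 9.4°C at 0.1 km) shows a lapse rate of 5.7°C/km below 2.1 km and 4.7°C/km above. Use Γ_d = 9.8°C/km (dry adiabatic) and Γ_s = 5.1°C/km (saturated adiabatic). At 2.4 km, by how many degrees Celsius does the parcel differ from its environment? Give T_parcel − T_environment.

Parcel:
  From 100 m to 1300 m (dry): cools by 9.8 × 1.2 = 11.76°C, giving -2.36°C.
  From 1300 m to 2400 m (saturated): cools by 5.1 × 1.1 = 5.61°C, giving -7.97°C.
Environment:
  From 100 m to 2100 m (environment, lower layer): cools by 5.7 × 2 = 11.4°C, giving -2°C.
  From 2100 m to 2400 m (environment, upper layer): cools by 4.7 × 0.3 = 1.41°C, giving -3.41°C.
T_parcel − T_env = -7.97 − (-3.41) = -4.56°C

-4.56°C (parcel cooler than environment)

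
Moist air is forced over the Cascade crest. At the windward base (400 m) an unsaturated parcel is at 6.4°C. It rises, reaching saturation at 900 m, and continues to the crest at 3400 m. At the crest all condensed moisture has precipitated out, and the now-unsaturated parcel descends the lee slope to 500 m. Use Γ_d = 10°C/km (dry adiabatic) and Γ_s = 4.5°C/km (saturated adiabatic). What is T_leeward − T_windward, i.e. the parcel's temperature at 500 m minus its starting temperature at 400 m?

+12.75°C

From 400 m to 900 m (dry): cools by 10 × 0.5 = 5°C, giving 1.4°C.
From 900 m to 3400 m (saturated): cools by 4.5 × 2.5 = 11.25°C, giving -9.85°C.
From 3400 m to 500 m (dry descent): warms by 10 × 2.9 = 29°C, giving 19.15°C.
Net change vs windward start: 19.15 − 6.4 = +12.75°C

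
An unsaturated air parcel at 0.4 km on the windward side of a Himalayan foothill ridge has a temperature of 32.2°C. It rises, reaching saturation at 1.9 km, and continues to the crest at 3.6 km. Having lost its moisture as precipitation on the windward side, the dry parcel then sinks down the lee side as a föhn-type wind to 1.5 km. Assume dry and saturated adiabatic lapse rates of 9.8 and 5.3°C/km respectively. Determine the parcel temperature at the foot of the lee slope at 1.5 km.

Dry to 1900 m: -9.8 × 1.5 km = -14.7°C, so T = 17.5°C.
Saturated to 3600 m: -5.3 × 1.7 km = -9.01°C, so T = 8.49°C.
Dry descent to 1500 m: +9.8 × 2.1 km = +20.58°C, so T = 29.07°C.

29.07°C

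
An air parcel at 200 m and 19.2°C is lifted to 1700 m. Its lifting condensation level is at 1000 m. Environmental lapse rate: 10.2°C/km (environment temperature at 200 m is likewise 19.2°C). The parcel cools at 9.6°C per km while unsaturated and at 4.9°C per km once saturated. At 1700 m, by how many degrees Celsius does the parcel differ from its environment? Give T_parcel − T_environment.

+4.19°C (parcel warmer than environment)

Parcel:
  200–1000 m, dry: Δz = 0.8 km ⇒ ΔT = -7.68°C; T = 11.52°C
  1000–1700 m, saturated: Δz = 0.7 km ⇒ ΔT = -3.43°C; T = 8.09°C
Environment:
  200–1700 m, environment: Δz = 1.5 km ⇒ ΔT = -15.3°C; T = 3.9°C
T_parcel − T_env = 8.09 − 3.9 = +4.19°C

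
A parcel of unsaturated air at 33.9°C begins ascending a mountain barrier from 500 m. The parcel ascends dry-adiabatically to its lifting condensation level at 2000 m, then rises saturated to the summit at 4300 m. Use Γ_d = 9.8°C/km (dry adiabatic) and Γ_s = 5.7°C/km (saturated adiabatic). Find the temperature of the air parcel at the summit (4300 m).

500 → 2000 m (dry, 9.8°C/km): ΔT = -9.8 × 1.5 = -14.7°C → T = 19.2°C
2000 → 4300 m (saturated, 5.7°C/km): ΔT = -5.7 × 2.3 = -13.11°C → T = 6.09°C

6.09°C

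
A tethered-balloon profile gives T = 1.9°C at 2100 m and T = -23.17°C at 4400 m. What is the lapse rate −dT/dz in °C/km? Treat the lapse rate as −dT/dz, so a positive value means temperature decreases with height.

Γ = −ΔT/Δz = (1.9 − (-23.17)) / (4400 − 2100) m
  = 25.07°C / 2.3 km = 10.9°C/km

10.9°C/km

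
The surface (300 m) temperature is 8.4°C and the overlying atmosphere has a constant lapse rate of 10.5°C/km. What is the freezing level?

1100 m

Height above start = (8.4 − 0) / 10.5 = 0.8 km
Altitude = 300 m + 800 m = 1100 m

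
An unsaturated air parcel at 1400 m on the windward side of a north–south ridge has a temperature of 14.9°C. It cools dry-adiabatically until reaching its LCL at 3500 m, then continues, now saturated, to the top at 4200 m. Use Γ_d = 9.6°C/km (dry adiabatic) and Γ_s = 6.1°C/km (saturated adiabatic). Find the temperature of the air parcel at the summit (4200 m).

1400 → 3500 m (dry, 9.6°C/km): ΔT = -9.6 × 2.1 = -20.16°C → T = -5.26°C
3500 → 4200 m (saturated, 6.1°C/km): ΔT = -6.1 × 0.7 = -4.27°C → T = -9.53°C

-9.53°C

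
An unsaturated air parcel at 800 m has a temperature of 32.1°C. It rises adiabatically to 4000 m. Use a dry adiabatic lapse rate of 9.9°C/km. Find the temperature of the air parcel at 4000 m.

0.42°C

From 800 m to 4000 m (dry adiabatic): cools by 9.9 × 3.2 = 31.68°C, giving 0.42°C.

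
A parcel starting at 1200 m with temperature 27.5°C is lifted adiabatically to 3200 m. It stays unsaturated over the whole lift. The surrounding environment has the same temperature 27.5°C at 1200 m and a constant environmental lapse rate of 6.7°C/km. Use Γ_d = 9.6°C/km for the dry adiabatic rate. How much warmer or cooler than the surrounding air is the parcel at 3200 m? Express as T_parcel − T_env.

-5.8°C (parcel cooler than environment)

Parcel:
  From 1200 m to 3200 m (dry): cools by 9.6 × 2 = 19.2°C, giving 8.3°C.
Environment:
  From 1200 m to 3200 m (environment): cools by 6.7 × 2 = 13.4°C, giving 14.1°C.
T_parcel − T_env = 8.3 − 14.1 = -5.8°C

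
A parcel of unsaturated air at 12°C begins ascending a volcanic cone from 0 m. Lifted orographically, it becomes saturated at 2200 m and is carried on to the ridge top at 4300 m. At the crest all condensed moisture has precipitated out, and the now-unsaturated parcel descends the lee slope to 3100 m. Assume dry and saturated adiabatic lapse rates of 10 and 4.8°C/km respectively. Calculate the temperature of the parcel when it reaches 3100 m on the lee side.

-8.08°C

Dry to 2200 m: -10 × 2.2 km = -22°C, so T = -10°C.
Saturated to 4300 m: -4.8 × 2.1 km = -10.08°C, so T = -20.08°C.
Dry descent to 3100 m: +10 × 1.2 km = +12°C, so T = -8.08°C.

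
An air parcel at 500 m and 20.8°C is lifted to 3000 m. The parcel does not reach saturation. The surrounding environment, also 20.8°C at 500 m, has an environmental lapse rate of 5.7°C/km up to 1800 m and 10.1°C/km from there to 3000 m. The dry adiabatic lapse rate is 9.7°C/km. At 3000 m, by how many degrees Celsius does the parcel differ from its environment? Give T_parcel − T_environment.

Parcel:
  From 500 m to 3000 m (dry): cools by 9.7 × 2.5 = 24.25°C, giving -3.45°C.
Environment:
  From 500 m to 1800 m (environment, lower layer): cools by 5.7 × 1.3 = 7.41°C, giving 13.39°C.
  From 1800 m to 3000 m (environment, upper layer): cools by 10.1 × 1.2 = 12.12°C, giving 1.27°C.
T_parcel − T_env = -3.45 − 1.27 = -4.72°C

-4.72°C (parcel cooler than environment)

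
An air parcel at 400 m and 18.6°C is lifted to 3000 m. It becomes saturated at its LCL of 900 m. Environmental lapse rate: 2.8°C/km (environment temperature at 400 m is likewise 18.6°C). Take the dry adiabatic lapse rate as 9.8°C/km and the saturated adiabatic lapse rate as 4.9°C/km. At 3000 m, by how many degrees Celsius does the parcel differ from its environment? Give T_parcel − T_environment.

Parcel:
  400–900 m, dry: Δz = 0.5 km ⇒ ΔT = -4.9°C; T = 13.7°C
  900–3000 m, saturated: Δz = 2.1 km ⇒ ΔT = -10.29°C; T = 3.41°C
Environment:
  400–3000 m, environment: Δz = 2.6 km ⇒ ΔT = -7.28°C; T = 11.32°C
T_parcel − T_env = 3.41 − 11.32 = -7.91°C

-7.91°C (parcel cooler than environment)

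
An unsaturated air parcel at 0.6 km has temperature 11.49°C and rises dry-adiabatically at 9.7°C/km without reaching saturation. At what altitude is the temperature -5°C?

2.3 km

Height above start = (11.49 − (-5)) / 9.7 = 1.7 km
Altitude = 600 m + 1700 m = 2300 m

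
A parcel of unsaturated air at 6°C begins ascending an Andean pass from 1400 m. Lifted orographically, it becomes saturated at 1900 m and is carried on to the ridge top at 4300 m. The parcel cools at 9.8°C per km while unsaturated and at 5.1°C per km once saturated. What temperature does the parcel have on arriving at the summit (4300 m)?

Dry to 1900 m: -9.8 × 0.5 km = -4.9°C, so T = 1.1°C.
Saturated to 4300 m: -5.1 × 2.4 km = -12.24°C, so T = -11.14°C.

-11.14°C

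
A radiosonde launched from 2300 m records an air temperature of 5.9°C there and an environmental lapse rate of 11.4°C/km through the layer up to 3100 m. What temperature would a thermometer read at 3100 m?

Environmental to 3100 m: -11.4 × 0.8 km = -9.12°C, so T = -3.22°C.

-3.22°C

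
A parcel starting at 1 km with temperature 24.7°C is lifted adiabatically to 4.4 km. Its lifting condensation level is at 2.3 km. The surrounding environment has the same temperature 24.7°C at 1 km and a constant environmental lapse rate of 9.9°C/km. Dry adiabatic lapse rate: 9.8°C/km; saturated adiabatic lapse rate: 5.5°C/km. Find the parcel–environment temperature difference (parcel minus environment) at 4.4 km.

+9.37°C (parcel warmer than environment)

Parcel:
  From 1000 m to 2300 m (dry): cools by 9.8 × 1.3 = 12.74°C, giving 11.96°C.
  From 2300 m to 4400 m (saturated): cools by 5.5 × 2.1 = 11.55°C, giving 0.41°C.
Environment:
  From 1000 m to 4400 m (environment): cools by 9.9 × 3.4 = 33.66°C, giving -8.96°C.
T_parcel − T_env = 0.41 − (-8.96) = +9.37°C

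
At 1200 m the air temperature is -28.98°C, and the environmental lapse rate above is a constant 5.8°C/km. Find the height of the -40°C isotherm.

Height above start = (-28.98 − (-40)) / 5.8 = 1.9 km
Altitude = 1200 m + 1900 m = 3100 m

3100 m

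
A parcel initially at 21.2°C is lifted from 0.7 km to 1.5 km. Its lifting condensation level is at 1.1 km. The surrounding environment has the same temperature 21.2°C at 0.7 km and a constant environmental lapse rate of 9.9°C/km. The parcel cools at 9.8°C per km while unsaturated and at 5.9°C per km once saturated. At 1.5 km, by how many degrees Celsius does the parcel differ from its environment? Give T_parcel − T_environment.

Parcel:
  From 700 m to 1100 m (dry): cools by 9.8 × 0.4 = 3.92°C, giving 17.28°C.
  From 1100 m to 1500 m (saturated): cools by 5.9 × 0.4 = 2.36°C, giving 14.92°C.
Environment:
  From 700 m to 1500 m (environment): cools by 9.9 × 0.8 = 7.92°C, giving 13.28°C.
T_parcel − T_env = 14.92 − 13.28 = +1.64°C

+1.64°C (parcel warmer than environment)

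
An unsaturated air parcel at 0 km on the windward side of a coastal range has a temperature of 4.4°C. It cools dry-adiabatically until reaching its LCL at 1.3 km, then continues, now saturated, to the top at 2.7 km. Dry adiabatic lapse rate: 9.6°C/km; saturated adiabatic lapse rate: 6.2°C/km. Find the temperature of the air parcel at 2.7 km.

-16.76°C

0–1300 m, dry: Δz = 1.3 km ⇒ ΔT = -12.48°C; T = -8.08°C
1300–2700 m, saturated: Δz = 1.4 km ⇒ ΔT = -8.68°C; T = -16.76°C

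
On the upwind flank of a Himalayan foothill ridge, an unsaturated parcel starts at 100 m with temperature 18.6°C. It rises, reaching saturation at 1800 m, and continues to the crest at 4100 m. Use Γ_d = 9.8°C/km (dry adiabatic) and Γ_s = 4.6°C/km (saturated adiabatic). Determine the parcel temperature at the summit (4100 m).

-8.64°C

100 → 1800 m (dry, 9.8°C/km): ΔT = -9.8 × 1.7 = -16.66°C → T = 1.94°C
1800 → 4100 m (saturated, 4.6°C/km): ΔT = -4.6 × 2.3 = -10.58°C → T = -8.64°C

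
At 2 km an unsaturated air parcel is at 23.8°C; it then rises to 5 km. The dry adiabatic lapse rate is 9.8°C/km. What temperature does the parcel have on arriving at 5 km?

From 2000 m to 5000 m (dry adiabatic): cools by 9.8 × 3 = 29.4°C, giving -5.6°C.

-5.6°C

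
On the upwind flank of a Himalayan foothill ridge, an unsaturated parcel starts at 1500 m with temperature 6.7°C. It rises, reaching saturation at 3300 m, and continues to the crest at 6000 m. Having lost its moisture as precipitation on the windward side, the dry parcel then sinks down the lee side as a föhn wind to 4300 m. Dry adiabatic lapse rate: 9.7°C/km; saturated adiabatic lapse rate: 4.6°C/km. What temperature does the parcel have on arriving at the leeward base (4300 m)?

-6.69°C

1500 → 3300 m (dry, 9.7°C/km): ΔT = -9.7 × 1.8 = -17.46°C → T = -10.76°C
3300 → 6000 m (saturated, 4.6°C/km): ΔT = -4.6 × 2.7 = -12.42°C → T = -23.18°C
6000 → 4300 m (dry descent, 9.7°C/km): ΔT = +9.7 × 1.7 = +16.49°C → T = -6.69°C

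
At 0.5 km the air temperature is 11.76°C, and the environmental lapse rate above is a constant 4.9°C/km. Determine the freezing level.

Height above start = (11.76 − 0) / 4.9 = 2.4 km
Altitude = 500 m + 2400 m = 2900 m

2.9 km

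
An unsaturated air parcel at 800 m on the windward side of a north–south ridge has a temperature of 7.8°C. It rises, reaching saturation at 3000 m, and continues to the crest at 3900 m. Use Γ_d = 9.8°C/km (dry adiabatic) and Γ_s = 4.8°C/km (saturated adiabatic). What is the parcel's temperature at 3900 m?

Dry to 3000 m: -9.8 × 2.2 km = -21.56°C, so T = -13.76°C.
Saturated to 3900 m: -4.8 × 0.9 km = -4.32°C, so T = -18.08°C.

-18.08°C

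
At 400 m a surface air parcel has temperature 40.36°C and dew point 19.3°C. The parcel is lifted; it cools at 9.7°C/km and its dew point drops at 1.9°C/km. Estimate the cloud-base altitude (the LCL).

3100 m

T and T_d converge at 9.7 − 1.9 = 7.8°C per km
Height above start = (40.36 − 19.3) / 7.8 = 2.7 km
LCL altitude = 400 m + 2700 m = 3100 m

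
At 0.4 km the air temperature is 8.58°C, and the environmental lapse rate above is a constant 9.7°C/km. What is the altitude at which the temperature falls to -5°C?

Height above start = (8.58 − (-5)) / 9.7 = 1.4 km
Altitude = 400 m + 1400 m = 1800 m

1.8 km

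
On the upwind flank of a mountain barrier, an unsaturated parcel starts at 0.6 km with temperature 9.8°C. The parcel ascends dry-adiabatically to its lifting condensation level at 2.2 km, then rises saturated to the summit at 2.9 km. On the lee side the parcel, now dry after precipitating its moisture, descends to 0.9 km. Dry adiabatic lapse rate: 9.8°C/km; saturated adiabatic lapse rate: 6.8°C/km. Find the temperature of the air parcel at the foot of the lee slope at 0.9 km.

From 600 m to 2200 m (dry): cools by 9.8 × 1.6 = 15.68°C, giving -5.88°C.
From 2200 m to 2900 m (saturated): cools by 6.8 × 0.7 = 4.76°C, giving -10.64°C.
From 2900 m to 900 m (dry descent): warms by 9.8 × 2 = 19.6°C, giving 8.96°C.

8.96°C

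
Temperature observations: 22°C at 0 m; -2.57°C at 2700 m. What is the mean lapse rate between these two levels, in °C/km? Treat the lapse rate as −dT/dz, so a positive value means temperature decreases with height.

Γ = −ΔT/Δz = (22 − (-2.57)) / (2700 − 0) m
  = 24.57°C / 2.7 km = 9.1°C/km

9.1°C/km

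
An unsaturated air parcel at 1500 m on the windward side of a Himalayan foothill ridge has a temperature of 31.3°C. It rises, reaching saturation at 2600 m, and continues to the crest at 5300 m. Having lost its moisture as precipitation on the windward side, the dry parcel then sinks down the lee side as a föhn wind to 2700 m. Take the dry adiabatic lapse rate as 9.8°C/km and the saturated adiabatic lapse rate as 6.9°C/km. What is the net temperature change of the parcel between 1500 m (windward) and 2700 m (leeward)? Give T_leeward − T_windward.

Dry to 2600 m: -9.8 × 1.1 km = -10.78°C, so T = 20.52°C.
Saturated to 5300 m: -6.9 × 2.7 km = -18.63°C, so T = 1.89°C.
Dry descent to 2700 m: +9.8 × 2.6 km = +25.48°C, so T = 27.37°C.
Net change vs windward start: 27.37 − 31.3 = -3.93°C

-3.93°C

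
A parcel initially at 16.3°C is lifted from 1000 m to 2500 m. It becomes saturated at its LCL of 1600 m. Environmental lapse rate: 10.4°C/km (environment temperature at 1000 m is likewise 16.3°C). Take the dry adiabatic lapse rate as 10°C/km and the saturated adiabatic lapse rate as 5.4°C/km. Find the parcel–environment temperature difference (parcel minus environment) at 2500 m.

+4.74°C (parcel warmer than environment)

Parcel:
  From 1000 m to 1600 m (dry): cools by 10 × 0.6 = 6°C, giving 10.3°C.
  From 1600 m to 2500 m (saturated): cools by 5.4 × 0.9 = 4.86°C, giving 5.44°C.
Environment:
  From 1000 m to 2500 m (environment): cools by 10.4 × 1.5 = 15.6°C, giving 0.7°C.
T_parcel − T_env = 5.44 − 0.7 = +4.74°C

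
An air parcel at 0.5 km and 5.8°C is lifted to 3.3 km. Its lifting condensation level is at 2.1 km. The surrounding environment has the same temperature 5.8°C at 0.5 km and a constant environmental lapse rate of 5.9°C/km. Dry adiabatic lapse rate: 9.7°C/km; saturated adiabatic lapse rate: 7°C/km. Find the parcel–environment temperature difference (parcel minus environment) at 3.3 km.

-7.4°C (parcel cooler than environment)

Parcel:
  500–2100 m, dry: Δz = 1.6 km ⇒ ΔT = -15.52°C; T = -9.72°C
  2100–3300 m, saturated: Δz = 1.2 km ⇒ ΔT = -8.4°C; T = -18.12°C
Environment:
  500–3300 m, environment: Δz = 2.8 km ⇒ ΔT = -16.52°C; T = -10.72°C
T_parcel − T_env = -18.12 − (-10.72) = -7.4°C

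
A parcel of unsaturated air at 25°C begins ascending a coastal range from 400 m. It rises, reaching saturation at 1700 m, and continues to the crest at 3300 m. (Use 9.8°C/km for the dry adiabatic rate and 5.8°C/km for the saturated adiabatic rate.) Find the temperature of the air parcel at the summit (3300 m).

2.98°C

Dry to 1700 m: -9.8 × 1.3 km = -12.74°C, so T = 12.26°C.
Saturated to 3300 m: -5.8 × 1.6 km = -9.28°C, so T = 2.98°C.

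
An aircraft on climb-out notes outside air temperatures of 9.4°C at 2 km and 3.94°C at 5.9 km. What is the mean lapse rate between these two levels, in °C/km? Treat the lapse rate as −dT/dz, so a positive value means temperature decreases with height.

1.4°C/km

Γ = −ΔT/Δz = (9.4 − 3.94) / (5900 − 2000) m
  = 5.46°C / 3.9 km = 1.4°C/km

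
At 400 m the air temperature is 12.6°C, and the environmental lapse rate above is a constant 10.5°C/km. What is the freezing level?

Height above start = (12.6 − 0) / 10.5 = 1.2 km
Altitude = 400 m + 1200 m = 1600 m

1600 m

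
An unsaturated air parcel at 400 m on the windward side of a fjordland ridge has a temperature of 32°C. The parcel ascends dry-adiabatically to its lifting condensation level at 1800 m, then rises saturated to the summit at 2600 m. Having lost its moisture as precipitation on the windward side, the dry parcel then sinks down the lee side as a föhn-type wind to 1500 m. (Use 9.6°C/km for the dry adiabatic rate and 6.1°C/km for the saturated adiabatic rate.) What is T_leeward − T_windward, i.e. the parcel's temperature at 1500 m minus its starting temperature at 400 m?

400 → 1800 m (dry, 9.6°C/km): ΔT = -9.6 × 1.4 = -13.44°C → T = 18.56°C
1800 → 2600 m (saturated, 6.1°C/km): ΔT = -6.1 × 0.8 = -4.88°C → T = 13.68°C
2600 → 1500 m (dry descent, 9.6°C/km): ΔT = +9.6 × 1.1 = +10.56°C → T = 24.24°C
Net change vs windward start: 24.24 − 32 = -7.76°C

-7.76°C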